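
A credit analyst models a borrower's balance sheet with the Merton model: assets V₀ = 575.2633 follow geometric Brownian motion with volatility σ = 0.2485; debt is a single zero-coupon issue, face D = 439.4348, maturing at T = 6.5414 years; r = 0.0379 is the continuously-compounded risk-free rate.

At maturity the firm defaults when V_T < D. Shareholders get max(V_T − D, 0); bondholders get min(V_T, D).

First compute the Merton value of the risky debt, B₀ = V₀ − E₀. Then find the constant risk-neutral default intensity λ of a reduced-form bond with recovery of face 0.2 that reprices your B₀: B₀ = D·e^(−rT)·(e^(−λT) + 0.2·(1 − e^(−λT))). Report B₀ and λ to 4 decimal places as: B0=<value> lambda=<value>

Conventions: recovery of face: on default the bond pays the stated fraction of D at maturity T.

B0=310.8063 lambda=0.0190

With assets at 575.2633 and a single debt payment of 439.4348 at 6.5414 years:
d₁ = [ln(V₀/D) + (r + σ²/2)T] / (σ√T)
   = [ln(575.2633/439.4348) + (0.0379 + 0.5·0.2485²)·6.5414] / (0.2485·√6.5414)
   = [0.269338 + 0.449892] / 0.635568 = 1.131635
d₂ = d₁ − σ√T = 1.131635 − 0.635568 = 0.496068
N(d₁) = 0.871106,  N(d₂) = 0.690077,  e^(−rT) = 0.780423
E₀ = V₀·N(d₁) − D·e^(−rT)·N(d₂)
   = 575.2633·0.871106 − 439.4348·0.780423·0.690077 = 264.456975
B₀ = V₀ − E₀ = 575.2633 − 264.456975 = 310.806325
e^(−λT) = (B₀·e^(rT)/D − 0.2)/(1 − 0.2) = (310.8063·1.281356/439.4348 − 0.2)/0.8 = 0.88285743
λ = −ln(0.88285743)/6.5414 = 0.019047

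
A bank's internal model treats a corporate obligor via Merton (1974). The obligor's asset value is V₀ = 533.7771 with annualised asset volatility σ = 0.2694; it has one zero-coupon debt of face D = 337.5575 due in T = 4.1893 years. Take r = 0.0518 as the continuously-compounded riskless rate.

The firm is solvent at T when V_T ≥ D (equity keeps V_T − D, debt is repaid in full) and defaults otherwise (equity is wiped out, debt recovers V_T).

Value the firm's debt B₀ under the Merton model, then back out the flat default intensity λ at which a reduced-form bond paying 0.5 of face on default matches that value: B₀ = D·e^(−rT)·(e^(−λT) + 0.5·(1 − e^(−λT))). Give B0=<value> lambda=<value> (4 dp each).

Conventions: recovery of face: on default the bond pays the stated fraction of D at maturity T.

B0=260.7945 lambda=0.0200

Apply the equity-as-call identities (strike 337.5575, horizon 4.1893 years):
d₁ = [ln(V₀/D) + (r + σ²/2)T] / (σ√T)
   = [ln(533.7771/337.5575) + (0.0518 + 0.5·0.2694²)·4.1893] / (0.2694·√4.1893)
   = [0.458242 + 0.369028] / 0.551402 = 1.500303
d₂ = d₁ − σ√T = 1.500303 − 0.551402 = 0.948901
N(d₁) = 0.933232,  N(d₂) = 0.828665,  e^(−rT) = 0.804925
E₀ = V₀·N(d₁) − D·e^(−rT)·N(d₂)
   = 533.7771·0.933232 − 337.5575·0.804925·0.828665 = 272.982621
B₀ = V₀ − E₀ = 533.7771 − 272.982621 = 260.794479
e^(−λT) = (B₀·e^(rT)/D − 0.5)/(1 − 0.5) = (260.7945·1.242351/337.5575 − 0.5)/0.5 = 0.91966328
λ = −ln(0.91966328)/4.1893 = 0.019991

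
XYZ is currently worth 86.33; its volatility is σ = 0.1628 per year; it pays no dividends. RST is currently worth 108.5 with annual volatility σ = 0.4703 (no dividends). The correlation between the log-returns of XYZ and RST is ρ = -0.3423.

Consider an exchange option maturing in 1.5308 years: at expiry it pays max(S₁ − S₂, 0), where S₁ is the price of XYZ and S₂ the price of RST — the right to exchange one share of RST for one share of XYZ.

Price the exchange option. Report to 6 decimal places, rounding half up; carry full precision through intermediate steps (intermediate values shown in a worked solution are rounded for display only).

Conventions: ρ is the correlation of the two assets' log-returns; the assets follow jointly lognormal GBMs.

σ_eff = √(σ₁² + σ₂² − 2ρσ₁σ₂) = √(0.1628² + 0.4703² − 2·-0.3423·0.1628·0.4703) = 0.547816
d₁ = (ln(S₁/S₂) + (q₂ − q₁ + σ_eff²/2)T) / (σ_eff√T) = (ln(86.33/108.5) + (0.0 − 0.0 + 0.150051)·1.5308) / 0.677788 = 0.001660
d₂ = d₁ − σ_eff√T = 0.001660 − 0.677788 = -0.676128
N(d₁) = 0.500662,  N(d₂) = 0.249480
V = S₁·e^{−q₁T}·N(d₁) − S₂·e^{−q₂T}·N(d₂) = 43.222177 − 27.068554 = 16.153623
Key observation: no risk-free rate is needed — with the second asset as numeraire the exchange option is a call on the ratio S₁/S₂, and r cancels out of the value.

exchange price = 16.153623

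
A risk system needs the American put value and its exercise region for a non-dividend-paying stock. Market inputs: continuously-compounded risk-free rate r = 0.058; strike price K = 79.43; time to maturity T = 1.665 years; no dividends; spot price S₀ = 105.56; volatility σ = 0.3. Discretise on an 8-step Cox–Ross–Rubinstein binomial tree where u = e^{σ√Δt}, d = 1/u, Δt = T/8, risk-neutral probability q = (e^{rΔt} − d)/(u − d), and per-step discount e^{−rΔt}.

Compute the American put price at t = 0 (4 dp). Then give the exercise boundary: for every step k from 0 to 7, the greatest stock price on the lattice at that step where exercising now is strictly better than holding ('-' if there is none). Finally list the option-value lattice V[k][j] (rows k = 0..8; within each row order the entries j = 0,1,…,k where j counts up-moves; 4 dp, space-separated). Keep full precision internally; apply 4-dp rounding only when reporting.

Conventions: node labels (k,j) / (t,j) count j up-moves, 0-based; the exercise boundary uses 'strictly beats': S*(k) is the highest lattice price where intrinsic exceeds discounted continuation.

price = 2.8825
boundary = - - - - 61.0584 53.2485 61.0584 70.0138
tree:
2.8825
4.7901 1.1187
7.7609 2.0507 0.2502
12.1828 3.6983 0.5170 0.0000
18.3716 6.5283 1.0680 0.0000 0.0000
26.1815 11.1898 2.2063 0.0000 0.0000 0.0000
32.9925 18.3716 4.5579 0.0000 0.0000 0.0000 0.0000
38.9323 26.1815 9.4162 0.0000 0.0000 0.0000 0.0000 0.0000
44.1124 32.9925 18.3716 0.0000 0.0000 0.0000 0.0000 0.0000 0.0000

Δt=0.20813  u=1.14667  d=0.87209  q=0.51007  discount=0.98800
step 8 (expiry): payoffs max(K−S,0) = 44.1124 32.9925 18.3716 0.0000 0.0000 0.0000 0.0000 0.0000 0.0000
step 7: (k=7,j=0): S=40.4977, K−S=38.9323, hold=37.9793 ⇒ V=38.9323 exercise | (k=7,j=1): S=53.2485, K−S=26.1815, hold=25.2285 ⇒ V=26.1815 exercise | (k=7,j=2): S=70.0138, K−S=9.4162, hold=8.8929 ⇒ V=9.4162 exercise | (k=7,j=3): S=92.0579, K−S=0.0000, hold=0.0000 ⇒ V=0.0000 continue | (k=7,j=4): S=121.0425, K−S=0.0000, hold=0.0000 ⇒ V=0.0000 continue | (k=7,j=5): S=159.1530, K−S=0.0000, hold=0.0000 ⇒ V=0.0000 continue | (k=7,j=6): S=209.2627, K−S=0.0000, hold=0.0000 ⇒ V=0.0000 continue | (k=7,j=7): S=275.1495, K−S=0.0000, hold=0.0000 ⇒ V=0.0000 continue  boundary S*=70.0138
step 6: (k=6,j=0): S=46.4375, K−S=32.9925, hold=32.0395 ⇒ V=32.9925 exercise | (k=6,j=1): S=61.0584, K−S=18.3716, hold=17.4185 ⇒ V=18.3716 exercise | (k=6,j=2): S=80.2828, K−S=0.0000, hold=4.5579 ⇒ V=4.5579 continue | (k=6,j=3): S=105.5600, K−S=0.0000, hold=0.0000 ⇒ V=0.0000 continue | (k=6,j=4): S=138.7958, K−S=0.0000, hold=0.0000 ⇒ V=0.0000 continue | (k=6,j=5): S=182.4960, K−S=0.0000, hold=0.0000 ⇒ V=0.0000 continue | (k=6,j=6): S=239.9553, K−S=0.0000, hold=0.0000 ⇒ V=0.0000 continue  boundary S*=61.0584
step 5: (k=5,j=0): S=53.2485, K−S=26.1815, hold=25.2285 ⇒ V=26.1815 exercise | (k=5,j=1): S=70.0138, K−S=9.4162, hold=11.1898 ⇒ V=11.1898 continue | (k=5,j=2): S=92.0579, K−S=0.0000, hold=2.2063 ⇒ V=2.2063 continue | (k=5,j=3): S=121.0425, K−S=0.0000, hold=0.0000 ⇒ V=0.0000 continue | (k=5,j=4): S=159.1530, K−S=0.0000, hold=0.0000 ⇒ V=0.0000 continue | (k=5,j=5): S=209.2627, K−S=0.0000, hold=0.0000 ⇒ V=0.0000 continue  boundary S*=53.2485
step 4: (k=4,j=0): S=61.0584, K−S=18.3716, hold=18.3124 ⇒ V=18.3716 exercise | (k=4,j=1): S=80.2828, K−S=0.0000, hold=6.5283 ⇒ V=6.5283 continue | (k=4,j=2): S=105.5600, K−S=0.0000, hold=1.0680 ⇒ V=1.0680 continue | (k=4,j=3): S=138.7958, K−S=0.0000, hold=0.0000 ⇒ V=0.0000 continue | (k=4,j=4): S=182.4960, K−S=0.0000, hold=0.0000 ⇒ V=0.0000 continue  boundary S*=61.0584
step 3: (k=3,j=0): S=70.0138, K−S=9.4162, hold=12.1828 ⇒ V=12.1828 continue | (k=3,j=1): S=92.0579, K−S=0.0000, hold=3.6983 ⇒ V=3.6983 continue | (k=3,j=2): S=121.0425, K−S=0.0000, hold=0.5170 ⇒ V=0.5170 continue | (k=3,j=3): S=159.1530, K−S=0.0000, hold=0.0000 ⇒ V=0.0000 continue  boundary S*=-
step 2: (k=2,j=0): S=80.2828, K−S=0.0000, hold=7.7609 ⇒ V=7.7609 continue | (k=2,j=1): S=105.5600, K−S=0.0000, hold=2.0507 ⇒ V=2.0507 continue | (k=2,j=2): S=138.7958, K−S=0.0000, hold=0.2502 ⇒ V=0.2502 continue  boundary S*=-
step 1: (k=1,j=0): S=92.0579, K−S=0.0000, hold=4.7901 ⇒ V=4.7901 continue | (k=1,j=1): S=121.0425, K−S=0.0000, hold=1.1187 ⇒ V=1.1187 continue  boundary S*=-
step 0: (k=0,j=0): S=105.5600, K−S=0.0000, hold=2.8825 ⇒ V=2.8825 continue  boundary S*=-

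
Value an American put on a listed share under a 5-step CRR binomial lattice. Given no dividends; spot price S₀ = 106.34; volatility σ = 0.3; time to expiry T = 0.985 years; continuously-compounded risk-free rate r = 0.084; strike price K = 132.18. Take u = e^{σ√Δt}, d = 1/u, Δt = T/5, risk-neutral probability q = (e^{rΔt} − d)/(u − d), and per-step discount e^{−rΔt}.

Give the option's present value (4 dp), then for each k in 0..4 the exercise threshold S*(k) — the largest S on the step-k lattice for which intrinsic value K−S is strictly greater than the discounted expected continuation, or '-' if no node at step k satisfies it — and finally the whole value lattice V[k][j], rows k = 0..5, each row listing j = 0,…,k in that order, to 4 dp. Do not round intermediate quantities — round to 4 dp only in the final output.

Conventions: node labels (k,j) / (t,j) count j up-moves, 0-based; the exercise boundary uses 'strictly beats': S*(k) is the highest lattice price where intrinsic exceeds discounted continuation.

Δt=0.19700  u=1.14243  d=0.87533  q=0.52923  discount=0.98359
step 5 (expiry): payoffs max(K−S,0) = 77.5343 60.8598 39.0974 10.6944 0.0000 0.0000
step 4: (k=4,j=0): S=62.4287, K−S=69.7513, hold=67.5820 ⇒ V=69.7513 exercise | (k=4,j=1): S=81.4780, K−S=50.7020, hold=48.5327 ⇒ V=50.7020 exercise | (k=4,j=2): S=106.3400, K−S=25.8400, hold=23.6707 ⇒ V=25.8400 exercise | (k=4,j=3): S=138.7883, K−S=0.0000, hold=4.9520 ⇒ V=4.9520 continue | (k=4,j=4): S=181.1377, K−S=0.0000, hold=0.0000 ⇒ V=0.0000 continue  boundary S*=106.3400
step 3: (k=3,j=0): S=71.3202, K−S=60.8598, hold=58.6905 ⇒ V=60.8598 exercise | (k=3,j=1): S=93.0826, K−S=39.0974, hold=36.9281 ⇒ V=39.0974 exercise | (k=3,j=2): S=121.4856, K−S=10.6944, hold=14.5427 ⇒ V=14.5427 continue | (k=3,j=3): S=158.5553, K−S=0.0000, hold=2.2930 ⇒ V=2.2930 continue  boundary S*=93.0826
step 2: (k=2,j=0): S=81.4780, K−S=50.7020, hold=48.5327 ⇒ V=50.7020 exercise | (k=2,j=1): S=106.3400, K−S=25.8400, hold=25.6739 ⇒ V=25.8400 exercise | (k=2,j=2): S=138.7883, K−S=0.0000, hold=7.9275 ⇒ V=7.9275 continue  boundary S*=106.3400
step 1: (k=1,j=0): S=93.0826, K−S=39.0974, hold=36.9281 ⇒ V=39.0974 exercise | (k=1,j=1): S=121.4856, K−S=10.6944, hold=16.0916 ⇒ V=16.0916 continue  boundary S*=93.0826
step 0: (k=0,j=0): S=106.3400, K−S=25.8400, hold=26.4802 ⇒ V=26.4802 continue  boundary S*=-

price = 26.4802
boundary = - 93.0826 106.3400 93.0826 106.3400
tree:
26.4802
39.0974 16.0916
50.7020 25.8400 7.9275
60.8598 39.0974 14.5427 2.2930
69.7513 50.7020 25.8400 4.9520 0.0000
77.5343 60.8598 39.0974 10.6944 0.0000 0.0000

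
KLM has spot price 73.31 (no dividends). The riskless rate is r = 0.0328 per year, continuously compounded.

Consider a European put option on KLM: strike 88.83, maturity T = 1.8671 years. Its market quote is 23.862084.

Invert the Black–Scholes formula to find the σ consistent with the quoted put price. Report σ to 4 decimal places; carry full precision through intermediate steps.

At σ = 0.4346 the Black–Scholes value reproduces the quote:
σ√T = 0.4346·√1.8671 = 0.593846
d₁ = (ln(S/K) + (r+σ²/2)T) / (σ√T) = (ln(73.31/88.83) + (0.0328+0.4346²/2)·1.8671) / 0.593846 = (-0.192027 + 0.237567) / 0.593846 = 0.076686
d₂ = d₁ − σ√T = 0.076686 − 0.593846 = -0.517159
e^{−rT} = 0.940597
N(−d₁) = 0.469437,  N(−d₂) = 0.697478
V = K·e^{−rT}·N(−d₂) − S·N(−d₁) = 58.276481 − 34.414397 = 23.862084 (the quoted price), and the Black–Scholes price is strictly increasing in σ, so σ is unique

sigma = 0.4346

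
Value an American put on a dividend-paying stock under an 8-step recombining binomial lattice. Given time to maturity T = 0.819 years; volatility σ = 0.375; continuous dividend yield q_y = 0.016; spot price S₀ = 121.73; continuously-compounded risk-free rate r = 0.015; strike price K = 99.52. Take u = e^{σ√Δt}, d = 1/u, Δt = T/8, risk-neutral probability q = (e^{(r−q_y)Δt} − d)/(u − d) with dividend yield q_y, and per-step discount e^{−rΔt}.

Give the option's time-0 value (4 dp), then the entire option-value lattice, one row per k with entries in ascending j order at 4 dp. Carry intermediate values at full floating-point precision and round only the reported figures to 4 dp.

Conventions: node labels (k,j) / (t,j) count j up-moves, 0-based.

params: Δt=0.10237 u=1.12748 d=0.88693 q=0.46961 e^(-rΔt)=0.99847
t_8 payoffs: 52.9050 40.2624 24.1911 3.7610 0.0000 0.0000 0.0000 0.0000 0.0000
k=7: node(7,0) S=52.5575 payoff=46.9625 vs cont=46.8958 → 46.9625 [stop]  node(7,1) S=66.8117 payoff=32.7083 vs cont=32.6649 → 32.7083 [stop]  node(7,2) S=84.9319 payoff=14.5881 vs cont=14.5744 → 14.5881 [stop]  node(7,3) S=107.9664 payoff=0.0000 vs cont=1.9917 → 1.9917 [wait]  node(7,4) S=137.2482 payoff=0.0000 vs cont=0.0000 → 0.0000 [wait]  node(7,5) S=174.4715 payoff=0.0000 vs cont=0.0000 → 0.0000 [wait]  node(7,6) S=221.7903 payoff=0.0000 vs cont=0.0000 → 0.0000 [wait]  node(7,7) S=281.9424 payoff=0.0000 vs cont=0.0000 → 0.0000 [wait]
k=6: node(6,0) S=59.2576 payoff=40.2624 vs cont=40.2067 → 40.2624 [stop]  node(6,1) S=75.3289 payoff=24.1911 vs cont=24.1617 → 24.1911 [stop]  node(6,2) S=95.7590 payoff=3.7610 vs cont=8.6594 → 8.6594 [wait]  node(6,3) S=121.7300 payoff=0.0000 vs cont=1.0548 → 1.0548 [wait]  node(6,4) S=154.7446 payoff=0.0000 vs cont=0.0000 → 0.0000 [wait]  node(6,5) S=196.7132 payoff=0.0000 vs cont=0.0000 → 0.0000 [wait]  node(6,6) S=250.0642 payoff=0.0000 vs cont=0.0000 → 0.0000 [wait]
k=5: node(5,0) S=66.8117 payoff=32.7083 vs cont=32.6649 → 32.7083 [stop]  node(5,1) S=84.9319 payoff=14.5881 vs cont=16.8712 → 16.8712 [wait]  node(5,2) S=107.9664 payoff=0.0000 vs cont=5.0803 → 5.0803 [wait]  node(5,3) S=137.2482 payoff=0.0000 vs cont=0.5586 → 0.5586 [wait]  node(5,4) S=174.4715 payoff=0.0000 vs cont=0.0000 → 0.0000 [wait]  node(5,5) S=221.7903 payoff=0.0000 vs cont=0.0000 → 0.0000 [wait]
k=4: node(4,0) S=75.3289 payoff=24.1911 vs cont=25.2322 → 25.2322 [wait]  node(4,1) S=95.7590 payoff=3.7610 vs cont=11.3167 → 11.3167 [wait]  node(4,2) S=121.7300 payoff=0.0000 vs cont=2.9523 → 2.9523 [wait]  node(4,3) S=154.7446 payoff=0.0000 vs cont=0.2958 → 0.2958 [wait]  node(4,4) S=196.7132 payoff=0.0000 vs cont=0.0000 → 0.0000 [wait]
k=3: node(3,0) S=84.9319 payoff=14.5881 vs cont=18.6686 → 18.6686 [wait]  node(3,1) S=107.9664 payoff=0.0000 vs cont=7.3773 → 7.3773 [wait]  node(3,2) S=137.2482 payoff=0.0000 vs cont=1.7022 → 1.7022 [wait]  node(3,3) S=174.4715 payoff=0.0000 vs cont=0.1566 → 0.1566 [wait]
k=2: node(2,0) S=95.7590 payoff=3.7610 vs cont=13.3455 → 13.3455 [wait]  node(2,1) S=121.7300 payoff=0.0000 vs cont=4.7050 → 4.7050 [wait]  node(2,2) S=154.7446 payoff=0.0000 vs cont=0.9749 → 0.9749 [wait]
k=1: node(1,0) S=107.9664 payoff=0.0000 vs cont=9.2735 → 9.2735 [wait]  node(1,1) S=137.2482 payoff=0.0000 vs cont=2.9487 → 2.9487 [wait]
k=0: node(0,0) S=121.7300 payoff=0.0000 vs cont=6.2936 → 6.2936 [wait]

price = 6.2936
tree:
6.2936
9.2735 2.9487
13.3455 4.7050 0.9749
18.6686 7.3773 1.7022 0.1566
25.2322 11.3167 2.9523 0.2958 0.0000
32.7083 16.8712 5.0803 0.5586 0.0000 0.0000
40.2624 24.1911 8.6594 1.0548 0.0000 0.0000 0.0000
46.9625 32.7083 14.5881 1.9917 0.0000 0.0000 0.0000 0.0000
52.9050 40.2624 24.1911 3.7610 0.0000 0.0000 0.0000 0.0000 0.0000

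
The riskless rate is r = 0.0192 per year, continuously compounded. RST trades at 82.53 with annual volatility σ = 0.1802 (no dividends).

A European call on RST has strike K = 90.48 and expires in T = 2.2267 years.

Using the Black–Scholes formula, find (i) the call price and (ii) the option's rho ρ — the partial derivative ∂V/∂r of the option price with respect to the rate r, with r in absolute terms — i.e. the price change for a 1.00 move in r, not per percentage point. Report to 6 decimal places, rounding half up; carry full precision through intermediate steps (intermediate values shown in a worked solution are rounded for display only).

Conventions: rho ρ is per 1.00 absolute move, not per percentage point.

price = 7.117948
ρ = 72.475462

σ√T = 0.1802·√2.2267 = 0.268897
d₁ = (ln(S/K) + (r+σ²/2)T) / (σ√T) = (ln(82.53/90.48) + (0.0192+0.1802²/2)·2.2267) / 0.268897 = (-0.091967 + 0.078905) / 0.268897 = -0.048575
d₂ = d₁ − σ√T = -0.048575 − 0.268897 = -0.317472
e^{−rT} = 0.958148
N(d₁) = 0.480629,  N(d₂) = 0.375443
Call price V = S·N(d₁) − K·e^{−rT}·N(d₂) = 39.666321 − 32.548373 = 7.117948
ρ = K·T·e^{−rT}·N(d₂) = 72.475462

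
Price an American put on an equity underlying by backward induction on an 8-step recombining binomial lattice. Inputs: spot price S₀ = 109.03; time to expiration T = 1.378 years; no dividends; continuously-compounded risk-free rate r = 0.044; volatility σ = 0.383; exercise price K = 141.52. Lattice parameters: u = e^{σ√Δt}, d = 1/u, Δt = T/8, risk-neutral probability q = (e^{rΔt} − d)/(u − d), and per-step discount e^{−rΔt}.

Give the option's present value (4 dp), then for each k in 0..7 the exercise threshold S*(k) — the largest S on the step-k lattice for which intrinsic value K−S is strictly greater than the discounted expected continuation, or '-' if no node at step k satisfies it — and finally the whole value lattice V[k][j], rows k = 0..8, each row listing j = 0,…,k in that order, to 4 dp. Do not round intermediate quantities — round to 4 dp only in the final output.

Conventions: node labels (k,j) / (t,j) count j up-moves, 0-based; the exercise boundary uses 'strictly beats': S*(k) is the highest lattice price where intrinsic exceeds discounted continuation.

params: Δt=0.17225 u=1.17229 d=0.85303 q=0.48417 e^(-rΔt)=0.99245
t_8 payoffs: 110.9515 99.5110 83.7888 62.1826 32.4900 0.0000 0.0000 0.0000 0.0000
t_7: node(7,0) S=35.8351 payoff=105.6849 vs cont=104.6164 → 105.6849 [stop]  node(7,1) S=49.2466 payoff=92.2734 vs cont=91.2049 → 92.2734 [stop]  node(7,2) S=67.6775 payoff=73.8425 vs cont=72.7740 → 73.8425 [stop]  node(7,3) S=93.0062 payoff=48.5138 vs cont=47.4452 → 48.5138 [stop]  node(7,4) S=127.8145 payoff=13.7055 vs cont=16.6326 → 16.6326 [wait]  node(7,5) S=175.6499 payoff=0.0000 vs cont=0.0000 → 0.0000 [wait]  node(7,6) S=241.3880 payoff=0.0000 vs cont=0.0000 → 0.0000 [wait]  node(7,7) S=331.7292 payoff=0.0000 vs cont=0.0000 → 0.0000 [wait]  ⇒ S*(7)=93.0062
t_6: node(6,0) S=42.0090 payoff=99.5110 vs cont=98.4425 → 99.5110 [stop]  node(6,1) S=57.7312 payoff=83.7888 vs cont=82.7203 → 83.7888 [stop]  node(6,2) S=79.3374 payoff=62.1826 vs cont=61.1140 → 62.1826 [stop]  node(6,3) S=109.0300 payoff=32.4900 vs cont=32.8280 → 32.8280 [wait]  node(6,4) S=149.8352 payoff=0.0000 vs cont=8.5148 → 8.5148 [wait]  node(6,5) S=205.9121 payoff=0.0000 vs cont=0.0000 → 0.0000 [wait]  node(6,6) S=282.9761 payoff=0.0000 vs cont=0.0000 → 0.0000 [wait]  ⇒ S*(6)=79.3374
t_5: node(5,0) S=49.2466 payoff=92.2734 vs cont=91.2049 → 92.2734 [stop]  node(5,1) S=67.6775 payoff=73.8425 vs cont=72.7740 → 73.8425 [stop]  node(5,2) S=93.0062 payoff=48.5138 vs cont=47.6077 → 48.5138 [stop]  node(5,3) S=127.8145 payoff=13.7055 vs cont=20.8972 → 20.8972 [wait]  node(5,4) S=175.6499 payoff=0.0000 vs cont=4.3590 → 4.3590 [wait]  node(5,5) S=241.3880 payoff=0.0000 vs cont=0.0000 → 0.0000 [wait]  ⇒ S*(5)=93.0062
t_4: node(4,0) S=57.7312 payoff=83.7888 vs cont=82.7203 → 83.7888 [stop]  node(4,1) S=79.3374 payoff=62.1826 vs cont=61.1140 → 62.1826 [stop]  node(4,2) S=109.0300 payoff=32.4900 vs cont=34.8772 → 34.8772 [wait]  node(4,3) S=149.8352 payoff=0.0000 vs cont=12.7925 → 12.7925 [wait]  node(4,4) S=205.9121 payoff=0.0000 vs cont=2.2315 → 2.2315 [wait]  ⇒ S*(4)=79.3374
t_3: node(3,0) S=67.6775 payoff=73.8425 vs cont=72.7740 → 73.8425 [stop]  node(3,1) S=93.0062 payoff=48.5138 vs cont=48.5923 → 48.5923 [wait]  node(3,2) S=127.8145 payoff=13.7055 vs cont=24.0017 → 24.0017 [wait]  node(3,3) S=175.6499 payoff=0.0000 vs cont=7.6211 → 7.6211 [wait]  ⇒ S*(3)=67.6775
t_2: node(2,0) S=79.3374 payoff=62.1826 vs cont=61.1518 → 62.1826 [stop]  node(2,1) S=109.0300 payoff=32.4900 vs cont=36.4092 → 36.4092 [wait]  node(2,2) S=149.8352 payoff=0.0000 vs cont=15.9493 → 15.9493 [wait]  ⇒ S*(2)=79.3374
t_1: node(1,0) S=93.0062 payoff=48.5138 vs cont=49.3285 → 49.3285 [wait]  node(1,1) S=127.8145 payoff=13.7055 vs cont=26.3030 → 26.3030 [wait]  ⇒ S*(1)=-
t_0: node(0,0) S=109.0300 payoff=32.4900 vs cont=37.8918 → 37.8918 [wait]  ⇒ S*(0)=-

price = 37.8918
boundary = - - 79.3374 67.6775 79.3374 93.0062 79.3374 93.0062
tree:
37.8918
49.3285 26.3030
62.1826 36.4092 15.9493
73.8425 48.5923 24.0017 7.6211
83.7888 62.1826 34.8772 12.7925 2.2315
92.2734 73.8425 48.5138 20.8972 4.3590 0.0000
99.5110 83.7888 62.1826 32.8280 8.5148 0.0000 0.0000
105.6849 92.2734 73.8425 48.5138 16.6326 0.0000 0.0000 0.0000
110.9515 99.5110 83.7888 62.1826 32.4900 0.0000 0.0000 0.0000 0.0000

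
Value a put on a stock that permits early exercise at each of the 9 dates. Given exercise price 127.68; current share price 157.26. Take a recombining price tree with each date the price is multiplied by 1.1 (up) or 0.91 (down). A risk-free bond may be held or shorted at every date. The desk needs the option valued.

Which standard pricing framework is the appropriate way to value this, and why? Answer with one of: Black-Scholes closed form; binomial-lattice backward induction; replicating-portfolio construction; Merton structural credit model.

framework: binomial-lattice backward induction

Key observation: the defining feature is the embedded early-exercise option across 9 discrete dates on the spot-157.26 tree; pricing the strike-127.68 put means working backward with an exercise test at every node.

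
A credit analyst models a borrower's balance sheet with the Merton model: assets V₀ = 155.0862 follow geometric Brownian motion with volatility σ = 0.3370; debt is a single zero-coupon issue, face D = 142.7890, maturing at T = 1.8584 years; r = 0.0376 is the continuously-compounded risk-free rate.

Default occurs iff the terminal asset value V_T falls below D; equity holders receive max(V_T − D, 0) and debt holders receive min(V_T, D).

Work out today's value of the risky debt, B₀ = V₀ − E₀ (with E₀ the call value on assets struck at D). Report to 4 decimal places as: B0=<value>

With assets at 155.0862 and a single debt payment of 142.7890 at 1.8584 years:
d₁ = [ln(V₀/D) + (r + σ²/2)T] / (σ√T)
   = [ln(155.0862/142.7890) + (0.0376 + 0.5·0.3370²)·1.8584] / (0.3370·√1.8584)
   = [0.082613 + 0.175404] / 0.459409 = 0.561629
d₂ = d₁ − σ√T = 0.561629 − 0.459409 = 0.102220
N(d₁) = 0.712815,  N(d₂) = 0.540709,  e^(−rT) = 0.932510
E₀ = V₀·N(d₁) − D·e^(−rT)·N(d₂)
   = 155.0862·0.712815 − 142.7890·0.932510·0.540709 = 38.551319
B₀ = V₀ − E₀ = 155.0862 − 38.551319 = 116.534881

B0=116.5349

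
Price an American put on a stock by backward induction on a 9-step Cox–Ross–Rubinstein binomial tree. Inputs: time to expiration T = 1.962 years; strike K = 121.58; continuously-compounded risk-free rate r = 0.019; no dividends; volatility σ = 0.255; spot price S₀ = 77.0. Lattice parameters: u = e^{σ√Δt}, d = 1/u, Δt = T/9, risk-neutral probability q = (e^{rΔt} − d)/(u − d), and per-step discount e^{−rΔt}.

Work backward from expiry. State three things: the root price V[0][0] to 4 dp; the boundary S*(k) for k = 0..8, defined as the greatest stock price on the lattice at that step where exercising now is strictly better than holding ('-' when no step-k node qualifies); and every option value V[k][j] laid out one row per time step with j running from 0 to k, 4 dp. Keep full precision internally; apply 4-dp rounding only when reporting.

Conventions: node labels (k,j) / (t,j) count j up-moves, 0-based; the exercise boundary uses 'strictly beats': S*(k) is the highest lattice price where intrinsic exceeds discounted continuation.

params: Δt=0.21800 u=1.12644 d=0.88775 q=0.48766 e^(-rΔt)=0.99587
t_9 payoffs: 95.2092 88.1190 79.1226 67.7073 53.2229 34.8443 11.5242 0.0000 0.0000 0.0000
t_8: node(8,0) S=29.7051 payoff=91.8749 vs cont=91.3723 → 91.8749 [stop]  node(8,1) S=37.6917 payoff=83.8883 vs cont=83.3857 → 83.8883 [stop]  node(8,2) S=47.8257 payoff=73.7543 vs cont=73.2518 → 73.7543 [stop]  node(8,3) S=60.6842 payoff=60.8958 vs cont=60.3932 → 60.8958 [stop]  node(8,4) S=77.0000 payoff=44.5800 vs cont=44.0775 → 44.5800 [stop]  node(8,5) S=97.7025 payoff=23.8775 vs cont=23.3750 → 23.8775 [stop]  node(8,6) S=123.9711 payoff=0.0000 vs cont=5.8799 → 5.8799 [wait]  node(8,7) S=157.3023 payoff=0.0000 vs cont=0.0000 → 0.0000 [wait]  node(8,8) S=199.5951 payoff=0.0000 vs cont=0.0000 → 0.0000 [wait]  ⇒ S*(8)=97.7025
t_7: node(7,0) S=33.4610 payoff=88.1190 vs cont=87.6165 → 88.1190 [stop]  node(7,1) S=42.4574 payoff=79.1226 vs cont=78.6200 → 79.1226 [stop]  node(7,2) S=53.8727 payoff=67.7073 vs cont=67.2048 → 67.7073 [stop]  node(7,3) S=68.3571 payoff=53.2229 vs cont=52.7204 → 53.2229 [stop]  node(7,4) S=86.7357 payoff=34.8443 vs cont=34.3417 → 34.8443 [stop]  node(7,5) S=110.0558 payoff=11.5242 vs cont=15.0384 → 15.0384 [wait]  node(7,6) S=139.6458 payoff=0.0000 vs cont=3.0001 → 3.0001 [wait]  node(7,7) S=177.1914 payoff=0.0000 vs cont=0.0000 → 0.0000 [wait]  ⇒ S*(7)=86.7357
t_6: node(6,0) S=37.6917 payoff=83.8883 vs cont=83.3857 → 83.8883 [stop]  node(6,1) S=47.8257 payoff=73.7543 vs cont=73.2518 → 73.7543 [stop]  node(6,2) S=60.6842 payoff=60.8958 vs cont=60.3932 → 60.8958 [stop]  node(6,3) S=77.0000 payoff=44.5800 vs cont=44.0775 → 44.5800 [stop]  node(6,4) S=97.7025 payoff=23.8775 vs cont=25.0816 → 25.0816 [wait]  node(6,5) S=123.9711 payoff=0.0000 vs cont=9.1299 → 9.1299 [wait]  node(6,6) S=157.3023 payoff=0.0000 vs cont=1.5307 → 1.5307 [wait]  ⇒ S*(6)=77.0000
t_5: node(5,0) S=42.4574 payoff=79.1226 vs cont=78.6200 → 79.1226 [stop]  node(5,1) S=53.8727 payoff=67.7073 vs cont=67.2048 → 67.7073 [stop]  node(5,2) S=68.3571 payoff=53.2229 vs cont=52.7204 → 53.2229 [stop]  node(5,3) S=86.7357 payoff=34.8443 vs cont=34.9265 → 34.9265 [wait]  node(5,4) S=110.0558 payoff=11.5242 vs cont=17.2311 → 17.2311 [wait]  node(5,5) S=139.6458 payoff=0.0000 vs cont=5.4017 → 5.4017 [wait]  ⇒ S*(5)=68.3571
t_4: node(4,0) S=47.8257 payoff=73.7543 vs cont=73.2518 → 73.7543 [stop]  node(4,1) S=60.6842 payoff=60.8958 vs cont=60.3932 → 60.8958 [stop]  node(4,2) S=77.0000 payoff=44.5800 vs cont=44.1174 → 44.5800 [stop]  node(4,3) S=97.7025 payoff=23.8775 vs cont=26.1885 → 26.1885 [wait]  node(4,4) S=123.9711 payoff=0.0000 vs cont=11.4150 → 11.4150 [wait]  ⇒ S*(4)=77.0000
t_3: node(3,0) S=53.8727 payoff=67.7073 vs cont=67.2048 → 67.7073 [stop]  node(3,1) S=68.3571 payoff=53.2229 vs cont=52.7204 → 53.2229 [stop]  node(3,2) S=86.7357 payoff=34.8443 vs cont=35.4640 → 35.4640 [wait]  node(3,3) S=110.0558 payoff=11.5242 vs cont=18.9056 → 18.9056 [wait]  ⇒ S*(3)=68.3571
t_2: node(2,0) S=60.6842 payoff=60.8958 vs cont=60.3932 → 60.8958 [stop]  node(2,1) S=77.0000 payoff=44.5800 vs cont=44.3784 → 44.5800 [stop]  node(2,2) S=97.7025 payoff=23.8775 vs cont=27.2759 → 27.2759 [wait]  ⇒ S*(2)=77.0000
t_1: node(1,0) S=68.3571 payoff=53.2229 vs cont=52.7204 → 53.2229 [stop]  node(1,1) S=86.7357 payoff=34.8443 vs cont=35.9921 → 35.9921 [wait]  ⇒ S*(1)=68.3571
t_0: node(0,0) S=77.0000 payoff=44.5800 vs cont=44.6349 → 44.6349 [wait]  ⇒ S*(0)=-

price = 44.6349
boundary = - 68.3571 77.0000 68.3571 77.0000 68.3571 77.0000 86.7357 97.7025
tree:
44.6349
53.2229 35.9921
60.8958 44.5800 27.2759
67.7073 53.2229 35.4640 18.9056
73.7543 60.8958 44.5800 26.1885 11.4150
79.1226 67.7073 53.2229 34.9265 17.2311 5.4017
83.8883 73.7543 60.8958 44.5800 25.0816 9.1299 1.5307
88.1190 79.1226 67.7073 53.2229 34.8443 15.0384 3.0001 0.0000
91.8749 83.8883 73.7543 60.8958 44.5800 23.8775 5.8799 0.0000 0.0000
95.2092 88.1190 79.1226 67.7073 53.2229 34.8443 11.5242 0.0000 0.0000 0.0000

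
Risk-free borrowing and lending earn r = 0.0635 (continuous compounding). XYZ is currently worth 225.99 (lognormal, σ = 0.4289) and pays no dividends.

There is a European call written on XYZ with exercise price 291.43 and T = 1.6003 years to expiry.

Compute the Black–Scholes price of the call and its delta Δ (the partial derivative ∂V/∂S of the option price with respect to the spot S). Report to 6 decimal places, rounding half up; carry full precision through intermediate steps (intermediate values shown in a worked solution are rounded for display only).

price = 35.671766
Δ = 0.495957

σ√T = 0.4289·√1.6003 = 0.542571
d₁ = (ln(S/K) + (r+σ²/2)T) / (σ√T) = (ln(225.99/291.43) + (0.0635+0.4289²/2)·1.6003) / 0.542571 = (-0.254309 + 0.248811) / 0.542571 = -0.010134
d₂ = d₁ − σ√T = -0.010134 − 0.542571 = -0.552705
e^{−rT} = 0.903374
N(d₁) = 0.495957,  N(d₂) = 0.290233
Call price V = S·N(d₁) − K·e^{−rT}·N(d₂) = 112.081388 − 76.409622 = 35.671766
Δ = N(d₁) = 0.495957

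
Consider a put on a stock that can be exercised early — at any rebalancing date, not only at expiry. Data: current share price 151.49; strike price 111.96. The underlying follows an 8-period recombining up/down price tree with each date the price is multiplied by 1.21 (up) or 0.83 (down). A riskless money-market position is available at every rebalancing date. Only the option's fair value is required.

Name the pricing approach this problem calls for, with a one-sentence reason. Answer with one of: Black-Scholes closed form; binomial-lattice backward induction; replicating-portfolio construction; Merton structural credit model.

framework: binomial-lattice backward induction

Key observation: the exercise right at every one of the 8 steps is what matters: each node needs max(111.96 − S, continuation), which only the stepwise tree valuation starting from spot 151.49 delivers.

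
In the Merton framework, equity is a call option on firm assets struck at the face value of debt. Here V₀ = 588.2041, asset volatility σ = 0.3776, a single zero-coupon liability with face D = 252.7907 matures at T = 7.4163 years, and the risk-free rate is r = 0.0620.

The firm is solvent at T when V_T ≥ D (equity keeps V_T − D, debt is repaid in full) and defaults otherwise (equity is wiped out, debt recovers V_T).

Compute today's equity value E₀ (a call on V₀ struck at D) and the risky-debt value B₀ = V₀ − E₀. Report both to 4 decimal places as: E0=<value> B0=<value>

E0=442.6030 B0=145.6011

With assets at 588.2041 and a single debt payment of 252.7907 at 7.4163 years:
d₁ = [ln(V₀/D) + (r + σ²/2)T] / (σ√T)
   = [ln(588.2041/252.7907) + (0.0620 + 0.5·0.3776²)·7.4163] / (0.3776·√7.4163)
   = [0.844512 + 0.988525] / 1.028314 = 1.782566
d₂ = d₁ − σ√T = 1.782566 − 1.028314 = 0.754252
N(d₁) = 0.962672,  N(d₂) = 0.774651,  e^(−rT) = 0.631403
E₀ = V₀·N(d₁) − D·e^(−rT)·N(d₂)
   = 588.2041·0.962672 − 252.7907·0.631403·0.774651 = 442.603046
B₀ = V₀ − E₀ = 588.2041 − 442.603046 = 145.601054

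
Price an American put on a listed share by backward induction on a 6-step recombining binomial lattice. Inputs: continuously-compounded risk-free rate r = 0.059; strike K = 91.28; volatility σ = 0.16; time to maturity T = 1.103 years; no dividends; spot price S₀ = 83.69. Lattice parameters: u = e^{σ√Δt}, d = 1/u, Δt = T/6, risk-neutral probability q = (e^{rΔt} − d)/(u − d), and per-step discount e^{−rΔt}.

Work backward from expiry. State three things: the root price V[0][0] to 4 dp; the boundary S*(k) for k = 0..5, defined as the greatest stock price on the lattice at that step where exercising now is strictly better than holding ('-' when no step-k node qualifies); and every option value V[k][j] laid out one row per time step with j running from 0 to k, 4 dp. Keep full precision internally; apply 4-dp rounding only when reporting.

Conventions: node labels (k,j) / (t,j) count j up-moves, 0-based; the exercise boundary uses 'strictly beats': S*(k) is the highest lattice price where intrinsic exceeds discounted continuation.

params: Δt=0.18383 u=1.07101 d=0.93370 q=0.56228 e^(-rΔt)=0.98921
t_6 payoffs: 35.8283 27.6736 18.3196 7.5900 0.0000 0.0000 0.0000
t_5: node(5,0) S=59.3892 payoff=31.8908 vs cont=30.9061 → 31.8908 [stop]  node(5,1) S=68.1231 payoff=23.1569 vs cont=22.1723 → 23.1569 [stop]  node(5,2) S=78.1413 payoff=13.1387 vs cont=12.1541 → 13.1387 [stop]  node(5,3) S=89.6327 payoff=1.6473 vs cont=3.2865 → 3.2865 [wait]  node(5,4) S=102.8142 payoff=0.0000 vs cont=0.0000 → 0.0000 [wait]  node(5,5) S=117.9341 payoff=0.0000 vs cont=0.0000 → 0.0000 [wait]  ⇒ S*(5)=78.1413
t_4: node(4,0) S=63.6064 payoff=27.6736 vs cont=26.6889 → 27.6736 [stop]  node(4,1) S=72.9604 payoff=18.3196 vs cont=17.3349 → 18.3196 [stop]  node(4,2) S=83.6900 payoff=7.5900 vs cont=7.5171 → 7.5900 [stop]  node(4,3) S=95.9975 payoff=0.0000 vs cont=1.4231 → 1.4231 [wait]  node(4,4) S=110.1149 payoff=0.0000 vs cont=0.0000 → 0.0000 [wait]  ⇒ S*(4)=83.6900
t_3: node(3,0) S=68.1231 payoff=23.1569 vs cont=22.1723 → 23.1569 [stop]  node(3,1) S=78.1413 payoff=13.1387 vs cont=12.1541 → 13.1387 [stop]  node(3,2) S=89.6327 payoff=1.6473 vs cont=4.0780 → 4.0780 [wait]  node(3,3) S=102.8142 payoff=0.0000 vs cont=0.6162 → 0.6162 [wait]  ⇒ S*(3)=78.1413
t_2: node(2,0) S=72.9604 payoff=18.3196 vs cont=17.3349 → 18.3196 [stop]  node(2,1) S=83.6900 payoff=7.5900 vs cont=7.9573 → 7.9573 [wait]  node(2,2) S=95.9975 payoff=0.0000 vs cont=2.1085 → 2.1085 [wait]  ⇒ S*(2)=72.9604
t_1: node(1,0) S=78.1413 payoff=13.1387 vs cont=12.3584 → 13.1387 [stop]  node(1,1) S=89.6327 payoff=1.6473 vs cont=4.6183 → 4.6183 [wait]  ⇒ S*(1)=78.1413
t_0: node(0,0) S=83.6900 payoff=7.5900 vs cont=8.2578 → 8.2578 [wait]  ⇒ S*(0)=-

price = 8.2578
boundary = - 78.1413 72.9604 78.1413 83.6900 78.1413
tree:
8.2578
13.1387 4.6183
18.3196 7.9573 2.1085
23.1569 13.1387 4.0780 0.6162
27.6736 18.3196 7.5900 1.4231 0.0000
31.8908 23.1569 13.1387 3.2865 0.0000 0.0000
35.8283 27.6736 18.3196 7.5900 0.0000 0.0000 0.0000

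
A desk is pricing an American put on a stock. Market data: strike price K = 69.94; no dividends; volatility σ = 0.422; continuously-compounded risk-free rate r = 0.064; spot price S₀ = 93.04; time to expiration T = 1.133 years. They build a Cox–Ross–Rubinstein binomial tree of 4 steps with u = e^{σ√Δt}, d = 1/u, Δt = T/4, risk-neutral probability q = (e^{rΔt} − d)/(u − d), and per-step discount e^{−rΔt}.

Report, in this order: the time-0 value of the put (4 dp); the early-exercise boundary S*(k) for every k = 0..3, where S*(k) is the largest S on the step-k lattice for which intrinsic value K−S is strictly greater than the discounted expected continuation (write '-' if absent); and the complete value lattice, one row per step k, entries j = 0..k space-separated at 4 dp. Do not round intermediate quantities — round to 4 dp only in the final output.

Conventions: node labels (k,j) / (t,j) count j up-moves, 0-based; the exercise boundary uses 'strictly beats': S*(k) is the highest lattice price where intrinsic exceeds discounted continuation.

price = 4.8780
boundary = - - - 47.4297
tree:
4.8780
8.3466 1.3711
13.9414 2.7084 0.0000
22.5103 5.3496 0.0000 0.0000
32.0512 10.5668 0.0000 0.0000 0.0000

params: Δt=0.28325 u=1.25181 d=0.79884 q=0.48447 e^(-rΔt)=0.98204
t_4 payoffs: 32.0512 10.5668 0.0000 0.0000 0.0000
t_3: node(3,0) S=47.4297 payoff=22.5103 vs cont=21.2538 → 22.5103 [stop]  node(3,1) S=74.3241 payoff=0.0000 vs cont=5.3496 → 5.3496 [wait]  node(3,2) S=116.4688 payoff=0.0000 vs cont=0.0000 → 0.0000 [wait]  node(3,3) S=182.5110 payoff=0.0000 vs cont=0.0000 → 0.0000 [wait]  ⇒ S*(3)=47.4297
t_2: node(2,0) S=59.3732 payoff=10.5668 vs cont=13.9414 → 13.9414 [wait]  node(2,1) S=93.0400 payoff=0.0000 vs cont=2.7084 → 2.7084 [wait]  node(2,2) S=145.7972 payoff=0.0000 vs cont=0.0000 → 0.0000 [wait]  ⇒ S*(2)=-
t_1: node(1,0) S=74.3241 payoff=0.0000 vs cont=8.3466 → 8.3466 [wait]  node(1,1) S=116.4688 payoff=0.0000 vs cont=1.3711 → 1.3711 [wait]  ⇒ S*(1)=-
t_0: node(0,0) S=93.0400 payoff=0.0000 vs cont=4.8780 → 4.8780 [wait]  ⇒ S*(0)=-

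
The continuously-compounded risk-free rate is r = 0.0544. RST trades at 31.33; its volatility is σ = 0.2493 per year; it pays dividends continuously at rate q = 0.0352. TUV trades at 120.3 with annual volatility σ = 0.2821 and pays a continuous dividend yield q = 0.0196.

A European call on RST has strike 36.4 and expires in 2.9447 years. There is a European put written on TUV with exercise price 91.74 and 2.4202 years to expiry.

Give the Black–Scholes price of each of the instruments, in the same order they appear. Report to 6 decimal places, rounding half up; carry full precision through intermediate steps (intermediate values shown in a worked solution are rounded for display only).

price(RST call K=36.4) = 3.752268
price(TUV put K=91.74) = 4.912726

[RST call K=36.4]
σ√T = 0.2493·√2.9447 = 0.427802
d₁ = (ln(S/K) + (r−q+σ²/2)T) / (σ√T) = (ln(31.33/36.4) + (0.0544−0.0352+0.2493²/2)·2.9447) / 0.427802 = (-0.149993 + 0.148046) / 0.427802 = -0.004552
d₂ = d₁ − σ√T = -0.004552 − 0.427802 = -0.432354
e^{−rT} = 0.851980
e^{−qT} = 0.901538
N(d₁) = 0.498184,  N(d₂) = 0.332742
price = S·e^{−qT}·N(d₁) − K·e^{−rT}·N(d₂) = 14.071300 − 10.319032 = 3.752268
[TUV put K=91.74]
σ√T = 0.2821·√2.4202 = 0.438863
d₁ = (ln(S/K) + (r−q+σ²/2)T) / (σ√T) = (ln(120.3/91.74) + (0.0544−0.0196+0.2821²/2)·2.4202) / 0.438863 = (0.271030 + 0.180523) / 0.438863 = 1.028917
d₂ = d₁ − σ√T = 1.028917 − 0.438863 = 0.590054
e^{−rT} = 0.876640
e^{−qT} = 0.953672
N(−d₁) = 0.151759,  N(−d₂) = 0.277577
price = K·e^{−rT}·N(−d₂) − S·e^{−qT}·N(−d₁) = 22.323572 − 17.410846 = 4.912726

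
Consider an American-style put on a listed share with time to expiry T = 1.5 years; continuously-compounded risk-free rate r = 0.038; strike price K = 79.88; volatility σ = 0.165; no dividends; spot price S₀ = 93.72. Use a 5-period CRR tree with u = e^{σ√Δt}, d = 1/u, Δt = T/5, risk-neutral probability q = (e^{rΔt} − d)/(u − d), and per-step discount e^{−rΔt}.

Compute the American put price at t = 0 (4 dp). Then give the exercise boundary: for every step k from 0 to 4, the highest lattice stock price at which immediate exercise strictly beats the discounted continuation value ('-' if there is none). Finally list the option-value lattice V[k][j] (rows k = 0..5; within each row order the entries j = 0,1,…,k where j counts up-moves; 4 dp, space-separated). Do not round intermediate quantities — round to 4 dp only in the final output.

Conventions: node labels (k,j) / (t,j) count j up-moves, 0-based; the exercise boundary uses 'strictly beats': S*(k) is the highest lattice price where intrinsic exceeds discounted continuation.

Δt=0.30000, u=1.09458, d=0.91359, q=0.54077, disc=e^(-rΔt)=0.98866
k=5 terminal: V=max(K-S,0) → 20.2332 8.4163 0.0000 0.0000 0.0000 0.0000
k=4: j=0 S=65.2884 intr=14.5916 cont=13.6861 V=14.5916[EX]; j=1 S=78.2230 intr=1.6570 cont=3.8212 V=3.8212[hold]; j=2 S=93.7200 intr=0.0000 cont=0.0000 V=0.0000[hold]; j=3 S=112.2872 intr=0.0000 cont=0.0000 V=0.0000[hold]; j=4 S=134.5329 intr=0.0000 cont=0.0000 V=0.0000[hold]  S*(4)=65.2884
k=3: j=0 S=71.4637 intr=8.4163 cont=8.6680 V=8.6680[hold]; j=1 S=85.6216 intr=0.0000 cont=1.7350 V=1.7350[hold]; j=2 S=102.5844 intr=0.0000 cont=0.0000 V=0.0000[hold]; j=3 S=122.9078 intr=0.0000 cont=0.0000 V=0.0000[hold]  S*(3)=-
k=2: j=0 S=78.2230 intr=1.6570 cont=4.8631 V=4.8631[hold]; j=1 S=93.7200 intr=0.0000 cont=0.7877 V=0.7877[hold]; j=2 S=112.2872 intr=0.0000 cont=0.0000 V=0.0000[hold]  S*(2)=-
k=1: j=0 S=85.6216 intr=0.0000 cont=2.6291 V=2.6291[hold]; j=1 S=102.5844 intr=0.0000 cont=0.3576 V=0.3576[hold]  S*(1)=-
k=0: j=0 S=93.7200 intr=0.0000 cont=1.3849 V=1.3849[hold]  S*(0)=-

price = 1.3849
boundary = - - - - 65.2884
tree:
1.3849
2.6291 0.3576
4.8631 0.7877 0.0000
8.6680 1.7350 0.0000 0.0000
14.5916 3.8212 0.0000 0.0000 0.0000
20.2332 8.4163 0.0000 0.0000 0.0000 0.0000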